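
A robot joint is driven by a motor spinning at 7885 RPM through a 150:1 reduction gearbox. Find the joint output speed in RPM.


omega_joint = omega_motor / N = 7885 / 150 = 52.5667

52.5667 RPM


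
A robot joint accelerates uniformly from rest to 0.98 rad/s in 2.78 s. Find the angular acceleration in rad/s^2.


alpha = delta_omega / t = 0.98 / 2.78 = 0.3525

0.3525 rad/s^2


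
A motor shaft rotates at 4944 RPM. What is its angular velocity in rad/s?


omega = 4944 * 2*pi/60 = 517.7345

517.7345 rad/s


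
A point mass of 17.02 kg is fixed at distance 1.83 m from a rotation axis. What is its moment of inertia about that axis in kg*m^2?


I = m*r^2 = 17.02*1.83^2 = 56.9983

56.9983 kg*m^2


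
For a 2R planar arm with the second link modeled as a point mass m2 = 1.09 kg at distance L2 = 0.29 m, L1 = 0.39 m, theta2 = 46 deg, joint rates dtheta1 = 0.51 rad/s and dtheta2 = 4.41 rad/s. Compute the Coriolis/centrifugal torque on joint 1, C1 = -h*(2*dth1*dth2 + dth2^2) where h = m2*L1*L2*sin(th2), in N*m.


h = m2*L1*L2*sin(th2) = 1.09*0.39*0.29*sin(46 deg) = 0.088679
C1 = -h*(2*0.51*4.41 + 4.41^2) = -0.088679*23.9463 = -2.1235

-2.1235 N*m


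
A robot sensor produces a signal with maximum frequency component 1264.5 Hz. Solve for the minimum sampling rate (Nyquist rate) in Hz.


f_s,min = 2*f_max = 2*1264.5 = 2529.0000

2529.0000 Hz


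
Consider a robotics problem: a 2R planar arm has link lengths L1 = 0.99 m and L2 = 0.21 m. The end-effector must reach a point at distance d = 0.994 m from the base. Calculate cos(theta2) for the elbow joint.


cos(th2) = (d^2 - L1^2 - L2^2)/(2*L1*L2) = (0.994^2 - 0.99^2 - 0.21^2)/(2*0.99*0.21) = -0.0870

-0.0870


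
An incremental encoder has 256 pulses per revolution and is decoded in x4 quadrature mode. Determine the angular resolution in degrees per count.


resolution = 360 / (PPR * 4) = 360 / 1024 = 0.3516

0.3516 degrees


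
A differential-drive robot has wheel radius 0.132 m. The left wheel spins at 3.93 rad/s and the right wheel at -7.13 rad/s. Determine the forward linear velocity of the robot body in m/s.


v = r*(wR + wL)/2 = 0.132*(-7.13 + 3.93)/2 = -0.2112

-0.2112 m/s


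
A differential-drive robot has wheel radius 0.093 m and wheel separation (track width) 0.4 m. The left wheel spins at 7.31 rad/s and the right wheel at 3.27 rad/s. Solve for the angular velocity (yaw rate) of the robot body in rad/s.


omega = r*(wR - wL)/L = 0.093*(3.27 - (7.31))/0.4 = -0.9393

-0.9393 rad/s


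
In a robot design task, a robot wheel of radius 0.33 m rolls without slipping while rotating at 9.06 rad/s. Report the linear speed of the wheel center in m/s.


v = omega * r = 9.06 * 0.33 = 2.9898

2.9898 m/s


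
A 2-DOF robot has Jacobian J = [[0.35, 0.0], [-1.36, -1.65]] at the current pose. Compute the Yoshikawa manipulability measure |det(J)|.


det(J) = 0.35*-1.65 - (0.0)*(-1.36) = -0.5775
|det(J)| = 0.5775

0.5775


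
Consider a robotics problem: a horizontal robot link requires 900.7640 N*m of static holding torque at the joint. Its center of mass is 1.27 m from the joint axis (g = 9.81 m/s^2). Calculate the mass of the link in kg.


m = tau / (g*L) = 900.7640 / (9.81 * 1.27) = 72.3000

72.3000 kg


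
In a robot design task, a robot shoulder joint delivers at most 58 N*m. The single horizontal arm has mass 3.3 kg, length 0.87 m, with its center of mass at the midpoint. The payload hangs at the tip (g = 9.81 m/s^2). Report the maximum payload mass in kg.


tau_arm = m_arm*g*(L/2) = 3.3*9.81*0.87/2 = 14.0823 N*m
tau_payload = tau_max - tau_arm = 58 - 14.0823 = 43.9177
m_payload = tau_payload / (g*L) = 43.9177 / (9.81*0.87) = 5.1458

5.1458 kg


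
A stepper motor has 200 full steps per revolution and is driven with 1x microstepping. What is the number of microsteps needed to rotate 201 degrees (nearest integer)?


step_size = 360/(200*1) = 360/200 = 1.800000 deg
n = 201/(360/200) = 201*200/360 = 111.6667 -> 112

112 steps


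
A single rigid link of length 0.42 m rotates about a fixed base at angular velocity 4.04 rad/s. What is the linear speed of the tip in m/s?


v = L*omega = 0.42 * 4.04 = 1.6968

1.6968 m/s


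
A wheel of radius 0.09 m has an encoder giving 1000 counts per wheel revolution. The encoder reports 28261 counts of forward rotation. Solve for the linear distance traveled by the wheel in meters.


revs = 28261/1000 = 28.261000
d = revs * 2*pi*r = 28.261000 * 2*pi*0.09 = 15.9812

15.9812 m


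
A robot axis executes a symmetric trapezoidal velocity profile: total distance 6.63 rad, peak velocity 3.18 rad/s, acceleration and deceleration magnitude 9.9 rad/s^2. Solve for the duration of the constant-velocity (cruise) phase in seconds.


t_acc = v/a = 0.321212 s, d_acc = v^2/(2a) = 0.510727 rad each
d_cruise = 6.63 - 2*0.510727 = 5.608546 rad
t_cruise = d_cruise/v = 5.608546/3.18 = 1.7637

1.7637 s


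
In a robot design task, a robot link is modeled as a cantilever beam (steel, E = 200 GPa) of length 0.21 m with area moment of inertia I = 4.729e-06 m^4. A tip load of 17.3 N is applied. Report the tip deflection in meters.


delta = F*L^3/(3*E*I) = 17.3*0.21^3/(3*2.000e+11*4.729e-06)
      = 0.1602153/2837400 = 5.6466e-08

5.6466e-08 m


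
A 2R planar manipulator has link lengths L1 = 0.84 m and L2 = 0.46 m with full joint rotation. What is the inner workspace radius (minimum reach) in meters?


r_min = |L1 - L2| = |0.84 - 0.46| = 0.3800

0.3800 m


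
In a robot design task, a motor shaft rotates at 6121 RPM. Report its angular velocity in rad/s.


omega = 6121 * 2*pi/60 = 640.9896

640.9896 rad/s


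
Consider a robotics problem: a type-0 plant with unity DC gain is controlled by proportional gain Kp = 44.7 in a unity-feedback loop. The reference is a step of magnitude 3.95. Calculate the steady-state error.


e_ss = R/(1 + Kp) = 3.95/(1 + 44.7) = 3.95/45.7000 = 0.0864

0.0864


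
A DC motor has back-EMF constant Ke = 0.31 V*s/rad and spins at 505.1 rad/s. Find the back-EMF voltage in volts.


V_emf = Ke * omega = 0.31*505.1 = 156.5810

156.5810 V


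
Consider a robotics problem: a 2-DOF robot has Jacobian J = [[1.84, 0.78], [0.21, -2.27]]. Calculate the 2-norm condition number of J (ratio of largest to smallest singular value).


JJ^T eigenvalues: trace(JJ^T) = 9.1910, det(JJ^T) = det(J)^2 = 18.84080836
s_max^2 = (9.1910 + sqrt(9.11124756))/2 = 6.10474216
s_min^2 = (9.1910 - sqrt(9.11124756))/2 = 3.08625784
kappa = s_max/s_min = sqrt(6.10474216/3.08625784) = 1.4064

1.4064


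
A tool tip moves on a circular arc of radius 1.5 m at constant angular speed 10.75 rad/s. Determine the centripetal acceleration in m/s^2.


a_c = omega^2 * r = 10.75^2 * 1.5 = 173.3438

173.3438 m/s^2


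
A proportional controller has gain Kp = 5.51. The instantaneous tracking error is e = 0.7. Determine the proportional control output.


u_P = Kp * e = 5.51 * 0.7 = 3.8570

3.8570


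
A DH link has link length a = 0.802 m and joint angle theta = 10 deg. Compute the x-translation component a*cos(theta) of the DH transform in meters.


a*cos(theta) = 0.802*cos(10 deg) = 0.7898

0.7898 m


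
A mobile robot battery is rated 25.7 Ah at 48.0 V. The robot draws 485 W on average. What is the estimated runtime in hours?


E = 25.7*48.0 = 1233.6000 Wh
t = E/P = 1233.6000/485 = 2.5435

2.5435 hours


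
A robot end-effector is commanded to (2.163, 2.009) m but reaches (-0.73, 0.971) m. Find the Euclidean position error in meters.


dx = -0.73 - (2.163) = -2.8930, dy = 0.971 - (2.009) = -1.0380
err = sqrt(8.369449 + 1.077444) = 3.0736

3.0736 m


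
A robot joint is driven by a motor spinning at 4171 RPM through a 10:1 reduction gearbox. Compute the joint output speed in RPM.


omega_joint = omega_motor / N = 4171 / 10 = 417.1000

417.1000 RPM


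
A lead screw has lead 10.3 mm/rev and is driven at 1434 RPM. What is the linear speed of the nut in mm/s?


v = lead * (RPM/60) = 10.3*1434/60 = 246.1700

246.1700 mm/s


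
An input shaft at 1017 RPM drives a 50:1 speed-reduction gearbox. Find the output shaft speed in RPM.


omega_out = omega_in / N = 1017 / 50 = 20.3400

20.3400 RPM


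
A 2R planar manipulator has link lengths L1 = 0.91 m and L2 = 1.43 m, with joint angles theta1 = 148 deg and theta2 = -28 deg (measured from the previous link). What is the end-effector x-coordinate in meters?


x = L1*cos(th1) + L2*cos(th1+th2) = 0.91*cos(148 deg) + 1.43*cos(120 deg) = -1.4867

-1.4867 m


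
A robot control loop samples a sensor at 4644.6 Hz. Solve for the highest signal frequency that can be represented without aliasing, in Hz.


f_max = f_s/2 = 4644.6/2 = 2322.3000

2322.3000 Hz


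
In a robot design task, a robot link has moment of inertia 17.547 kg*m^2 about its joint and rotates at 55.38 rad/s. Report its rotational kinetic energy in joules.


KE = (1/2)*I*omega^2 = 0.5*17.547*55.38^2 = 26907.8367

26907.8367 J


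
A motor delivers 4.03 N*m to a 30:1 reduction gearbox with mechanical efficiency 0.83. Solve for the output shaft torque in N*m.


tau_out = tau_in * N * eta = 4.03 * 30 * 0.83 = 100.3470

100.3470 N*m


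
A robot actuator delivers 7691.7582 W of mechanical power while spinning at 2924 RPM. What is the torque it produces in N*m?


omega = 2924 * 2*pi/60 = 306.200564 rad/s
tau = P / omega = 7691.7582 / 306.200564 = 25.1200

25.1200 N*m


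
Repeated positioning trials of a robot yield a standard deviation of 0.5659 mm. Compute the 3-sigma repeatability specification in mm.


repeatability = 3*sigma = 3*0.5659 = 1.6977

1.6977 mm


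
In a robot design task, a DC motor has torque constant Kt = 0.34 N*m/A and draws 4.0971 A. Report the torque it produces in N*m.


tau = Kt * I = 0.34*4.0971 = 1.3930

1.3930 N*m


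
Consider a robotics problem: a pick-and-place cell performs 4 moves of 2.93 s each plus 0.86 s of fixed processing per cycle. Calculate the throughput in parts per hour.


T_cycle = 4*2.93 + 0.86 = 12.5800 s
rate = 3600/T = 286.1685

286.1685 parts/hour


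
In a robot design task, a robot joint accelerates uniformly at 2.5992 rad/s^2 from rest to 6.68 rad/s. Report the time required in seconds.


t = delta_omega / alpha = 6.68 / 2.5992 = 2.5700

2.5700 s


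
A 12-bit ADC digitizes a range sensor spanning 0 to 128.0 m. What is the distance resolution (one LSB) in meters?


res = range / 2^n = 128.0/2^12 = 128.0/4096 = 0.0312

0.0312 m


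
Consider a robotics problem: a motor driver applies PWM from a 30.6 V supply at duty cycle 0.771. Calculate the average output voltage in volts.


V_avg = V_supply * D = 30.6*0.771 = 23.5926

23.5926 V


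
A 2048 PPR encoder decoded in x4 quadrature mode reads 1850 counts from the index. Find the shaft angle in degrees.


angle = counts * 360 / (PPR*4) = 1850 * 360 / 8192 = 81.2988

81.2988 degrees


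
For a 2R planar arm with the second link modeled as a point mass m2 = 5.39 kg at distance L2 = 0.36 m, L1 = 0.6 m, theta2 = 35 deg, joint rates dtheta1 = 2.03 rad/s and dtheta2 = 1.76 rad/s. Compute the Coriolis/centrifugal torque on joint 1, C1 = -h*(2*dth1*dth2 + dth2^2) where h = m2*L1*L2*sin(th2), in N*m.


h = m2*L1*L2*sin(th2) = 5.39*0.6*0.36*sin(35 deg) = 0.667781
C1 = -h*(2*2.03*1.76 + 1.76^2) = -0.667781*10.2432 = -6.8402

-6.8402 N*m


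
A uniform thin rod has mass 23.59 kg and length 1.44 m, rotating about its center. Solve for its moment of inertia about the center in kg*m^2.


I = (1/12)*m*L^2 = (1/12)*23.59*1.44^2 = 4.0764

4.0764 kg*m^2


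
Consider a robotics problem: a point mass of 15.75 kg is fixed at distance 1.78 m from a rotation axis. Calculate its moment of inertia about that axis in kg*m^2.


I = m*r^2 = 15.75*1.78^2 = 49.9023

49.9023 kg*m^2


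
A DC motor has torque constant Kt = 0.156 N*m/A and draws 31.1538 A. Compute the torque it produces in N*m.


tau = Kt * I = 0.156*31.1538 = 4.8600

4.8600 N*m


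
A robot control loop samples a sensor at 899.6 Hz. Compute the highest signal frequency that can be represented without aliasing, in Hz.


f_max = f_s/2 = 899.6/2 = 449.8000

449.8000 Hz


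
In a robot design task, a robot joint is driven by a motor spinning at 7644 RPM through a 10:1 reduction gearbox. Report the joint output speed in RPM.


omega_joint = omega_motor / N = 7644 / 10 = 764.4000

764.4000 RPM


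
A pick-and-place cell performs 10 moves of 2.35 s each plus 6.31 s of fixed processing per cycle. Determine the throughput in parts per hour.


T_cycle = 10*2.35 + 6.31 = 29.8100 s
rate = 3600/T = 120.7648

120.7648 parts/hour


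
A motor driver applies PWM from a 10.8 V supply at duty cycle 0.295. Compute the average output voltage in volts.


V_avg = V_supply * D = 10.8*0.295 = 3.1860

3.1860 V


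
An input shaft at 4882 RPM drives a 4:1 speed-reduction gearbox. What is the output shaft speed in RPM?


omega_out = omega_in / N = 4882 / 4 = 1220.5000

1220.5000 RPM


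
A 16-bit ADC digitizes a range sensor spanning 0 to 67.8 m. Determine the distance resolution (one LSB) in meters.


res = range / 2^n = 67.8/2^16 = 67.8/65536 = 0.0010

0.0010 m


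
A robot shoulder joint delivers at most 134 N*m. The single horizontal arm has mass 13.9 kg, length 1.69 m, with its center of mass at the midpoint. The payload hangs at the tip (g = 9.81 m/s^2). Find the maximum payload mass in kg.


tau_arm = m_arm*g*(L/2) = 13.9*9.81*1.69/2 = 115.2234 N*m
tau_payload = tau_max - tau_arm = 134 - 115.2234 = 18.7766
m_payload = tau_payload / (g*L) = 18.7766 / (9.81*1.69) = 1.1326

1.1326 kg


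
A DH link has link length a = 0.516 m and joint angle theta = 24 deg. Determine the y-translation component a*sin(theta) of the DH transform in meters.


a*sin(theta) = 0.516*sin(24 deg) = 0.2099

0.2099 m


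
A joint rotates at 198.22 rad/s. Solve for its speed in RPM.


RPM = 198.22 * 60/(2*pi) = 1892.8616

1892.8616 RPM


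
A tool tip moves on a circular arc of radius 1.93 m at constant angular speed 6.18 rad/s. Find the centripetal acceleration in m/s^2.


a_c = omega^2 * r = 6.18^2 * 1.93 = 73.7113

73.7113 m/s^2


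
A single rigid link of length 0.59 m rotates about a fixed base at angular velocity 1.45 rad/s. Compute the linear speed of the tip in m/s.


v = L*omega = 0.59 * 1.45 = 0.8555

0.8555 m/s


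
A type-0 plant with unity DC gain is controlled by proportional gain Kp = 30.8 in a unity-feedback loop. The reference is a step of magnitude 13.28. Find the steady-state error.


e_ss = R/(1 + Kp) = 13.28/(1 + 30.8) = 13.28/31.8000 = 0.4176

0.4176


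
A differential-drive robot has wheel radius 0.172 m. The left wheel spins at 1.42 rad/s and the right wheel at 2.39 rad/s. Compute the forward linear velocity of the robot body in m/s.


v = r*(wR + wL)/2 = 0.172*(2.39 + 1.42)/2 = 0.3277

0.3277 m/s


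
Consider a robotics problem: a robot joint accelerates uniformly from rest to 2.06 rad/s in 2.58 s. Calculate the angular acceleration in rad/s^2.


alpha = delta_omega / t = 2.06 / 2.58 = 0.7984

0.7984 rad/s^2


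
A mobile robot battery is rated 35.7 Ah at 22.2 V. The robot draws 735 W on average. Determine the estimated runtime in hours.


E = 35.7*22.2 = 792.5400 Wh
t = E/P = 792.5400/735 = 1.0783

1.0783 hours


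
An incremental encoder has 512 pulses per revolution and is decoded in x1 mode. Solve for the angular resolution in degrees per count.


resolution = 360 / (PPR * 1) = 360 / 512 = 0.7031

0.7031 degrees


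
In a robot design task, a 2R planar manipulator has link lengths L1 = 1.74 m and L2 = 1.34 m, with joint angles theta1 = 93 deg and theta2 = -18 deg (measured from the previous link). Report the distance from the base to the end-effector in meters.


x = L1*cos(th1) + L2*cos(th1+th2) = 0.255753
y = L1*sin(th1) + L2*sin(th1+th2) = 3.031956
d = sqrt(x^2 + y^2) = sqrt(0.065410 + 9.192757) = 3.0427

3.0427 m


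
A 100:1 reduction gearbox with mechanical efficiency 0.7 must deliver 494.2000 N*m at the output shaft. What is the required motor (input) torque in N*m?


tau_in = tau_out / (N * eta) = 494.2000 / (100 * 0.7) = 7.0600

7.0600 N*m


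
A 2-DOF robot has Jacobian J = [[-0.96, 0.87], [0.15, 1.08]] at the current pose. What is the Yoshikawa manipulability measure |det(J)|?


det(J) = -0.96*1.08 - (0.87)*(0.15) = -1.1673
|det(J)| = 1.1673

1.1673


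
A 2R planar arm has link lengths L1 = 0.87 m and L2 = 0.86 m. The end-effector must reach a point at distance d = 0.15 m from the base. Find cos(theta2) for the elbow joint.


cos(th2) = (d^2 - L1^2 - L2^2)/(2*L1*L2) = (0.15^2 - 0.87^2 - 0.86^2)/(2*0.87*0.86) = -0.9850

-0.9850


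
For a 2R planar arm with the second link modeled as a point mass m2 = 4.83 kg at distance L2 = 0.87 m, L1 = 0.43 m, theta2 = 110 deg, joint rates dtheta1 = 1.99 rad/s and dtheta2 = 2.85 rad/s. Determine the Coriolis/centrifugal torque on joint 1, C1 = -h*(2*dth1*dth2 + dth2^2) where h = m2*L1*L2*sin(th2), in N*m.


h = m2*L1*L2*sin(th2) = 4.83*0.43*0.87*sin(110 deg) = 1.697933
C1 = -h*(2*1.99*2.85 + 2.85^2) = -1.697933*19.4655 = -33.0511

-33.0511 N*m


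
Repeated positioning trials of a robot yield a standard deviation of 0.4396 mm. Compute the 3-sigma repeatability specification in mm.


repeatability = 3*sigma = 3*0.4396 = 1.3188

1.3188 mm


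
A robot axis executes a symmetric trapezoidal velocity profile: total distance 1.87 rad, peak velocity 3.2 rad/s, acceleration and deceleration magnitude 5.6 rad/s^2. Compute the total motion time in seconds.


t_acc = v/a = 3.2/5.6 = 0.571429 s
d_acc = v^2/(2a) = 0.914286 rad (each ramp)
d_cruise = 1.87 - 2*0.914286 = 0.041428 rad
t_cruise = 0.041428/3.2 = 0.012946 s
t_total = 2*0.571429 + 0.012946 = 1.1558

1.1558 s


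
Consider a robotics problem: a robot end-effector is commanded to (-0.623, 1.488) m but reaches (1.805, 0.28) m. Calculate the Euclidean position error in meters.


dx = 1.805 - (-0.623) = 2.4280, dy = 0.28 - (1.488) = -1.2080
err = sqrt(5.895184 + 1.459264) = 2.7119

2.7119 m


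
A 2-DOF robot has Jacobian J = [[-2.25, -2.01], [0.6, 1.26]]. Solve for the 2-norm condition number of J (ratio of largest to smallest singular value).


JJ^T eigenvalues: trace(JJ^T) = 11.0502, det(JJ^T) = det(J)^2 = 2.65364100
s_max^2 = (11.0502 + sqrt(111.49235604))/2 = 10.80459704
s_min^2 = (11.0502 - sqrt(111.49235604))/2 = 0.24560296
kappa = s_max/s_min = sqrt(10.80459704/0.24560296) = 6.6327

6.6327


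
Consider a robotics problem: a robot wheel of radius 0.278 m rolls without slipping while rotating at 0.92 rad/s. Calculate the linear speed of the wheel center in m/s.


v = omega * r = 0.92 * 0.278 = 0.2558

0.2558 m/s


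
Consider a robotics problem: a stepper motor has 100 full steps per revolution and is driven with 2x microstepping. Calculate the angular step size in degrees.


step = 360/(100*2) = 360/200 = 1.8000

1.8000 degrees


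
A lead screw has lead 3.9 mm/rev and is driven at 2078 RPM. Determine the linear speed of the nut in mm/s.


v = lead * (RPM/60) = 3.9*2078/60 = 135.0700

135.0700 mm/s


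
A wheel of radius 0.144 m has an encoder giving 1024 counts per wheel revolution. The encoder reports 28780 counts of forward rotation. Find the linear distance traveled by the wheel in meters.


revs = 28780/1024 = 28.105469
d = revs * 2*pi*r = 28.105469 * 2*pi*0.144 = 25.4292

25.4292 m


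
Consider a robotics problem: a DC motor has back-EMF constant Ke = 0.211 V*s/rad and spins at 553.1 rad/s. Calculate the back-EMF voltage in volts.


V_emf = Ke * omega = 0.211*553.1 = 116.7041

116.7041 V


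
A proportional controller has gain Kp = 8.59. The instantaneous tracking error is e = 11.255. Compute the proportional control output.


u_P = Kp * e = 8.59 * 11.255 = 96.6805

96.6805


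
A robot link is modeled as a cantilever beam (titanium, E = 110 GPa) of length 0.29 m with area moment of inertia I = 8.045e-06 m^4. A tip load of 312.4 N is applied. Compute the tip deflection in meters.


delta = F*L^3/(3*E*I) = 312.4*0.29^3/(3*1.100e+11*8.045e-06)
      = 7.6191236/2654850 = 2.8699e-06

2.8699e-06 m


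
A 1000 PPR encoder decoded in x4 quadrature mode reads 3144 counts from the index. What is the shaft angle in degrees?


angle = counts * 360 / (PPR*4) = 3144 * 360 / 4000 = 282.9600

282.9600 degrees


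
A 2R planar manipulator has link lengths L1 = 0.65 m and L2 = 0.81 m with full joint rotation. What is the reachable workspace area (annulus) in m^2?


r_max = L1 + L2 = 1.4600, r_min = |L1 - L2| = 0.1600
A = pi*(r_max^2 - r_min^2) = pi*(2.1316 - 0.0256) = 6.6162

6.6162 m^2


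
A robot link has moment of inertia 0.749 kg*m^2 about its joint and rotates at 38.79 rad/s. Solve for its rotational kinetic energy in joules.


KE = (1/2)*I*omega^2 = 0.5*0.749*38.79^2 = 563.4967

563.4967 J


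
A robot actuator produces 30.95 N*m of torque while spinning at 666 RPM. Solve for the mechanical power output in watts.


omega = 666 * 2*pi/60 = 69.743357 rad/s
P = tau * omega = 30.95 * 69.743357 = 2158.5569

2158.5569 W


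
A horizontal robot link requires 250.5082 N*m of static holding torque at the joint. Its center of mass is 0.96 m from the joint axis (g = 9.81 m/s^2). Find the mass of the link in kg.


m = tau / (g*L) = 250.5082 / (9.81 * 0.96) = 26.6000

26.6000 kg


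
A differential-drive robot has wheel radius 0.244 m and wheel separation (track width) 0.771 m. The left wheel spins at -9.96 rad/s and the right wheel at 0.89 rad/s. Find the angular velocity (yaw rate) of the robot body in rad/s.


omega = r*(wR - wL)/L = 0.244*(0.89 - (-9.96))/0.771 = 3.4337

3.4337 rad/s


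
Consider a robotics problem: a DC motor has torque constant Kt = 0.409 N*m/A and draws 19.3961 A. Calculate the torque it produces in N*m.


tau = Kt * I = 0.409*19.3961 = 7.9330

7.9330 N*m


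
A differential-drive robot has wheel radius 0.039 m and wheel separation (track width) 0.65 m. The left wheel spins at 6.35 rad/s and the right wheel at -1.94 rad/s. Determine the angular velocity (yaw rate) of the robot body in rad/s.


omega = r*(wR - wL)/L = 0.039*(-1.94 - (6.35))/0.65 = -0.4974

-0.4974 rad/s


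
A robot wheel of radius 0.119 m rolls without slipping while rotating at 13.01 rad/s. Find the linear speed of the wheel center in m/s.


v = omega * r = 13.01 * 0.119 = 1.5482

1.5482 m/s


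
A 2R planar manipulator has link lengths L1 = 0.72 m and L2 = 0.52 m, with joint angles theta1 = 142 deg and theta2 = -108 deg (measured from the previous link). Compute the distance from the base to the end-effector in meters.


x = L1*cos(th1) + L2*cos(th1+th2) = -0.136268
y = L1*sin(th1) + L2*sin(th1+th2) = 0.734057
d = sqrt(x^2 + y^2) = sqrt(0.018569 + 0.538840) = 0.7466

0.7466 m


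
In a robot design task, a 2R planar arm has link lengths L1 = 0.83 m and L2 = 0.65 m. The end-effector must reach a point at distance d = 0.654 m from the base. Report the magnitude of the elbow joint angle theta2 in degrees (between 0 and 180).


cos(th2) = (d^2 - L1^2 - L2^2)/(2*L1*L2) = (0.654^2 - 0.83^2 - 0.65^2)/(2*0.83*0.65) = -0.63362743
th2 = acos(-0.63362743) = 129.3183 deg

129.3183 degrees


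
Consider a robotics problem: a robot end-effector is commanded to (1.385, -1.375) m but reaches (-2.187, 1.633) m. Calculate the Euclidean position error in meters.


dx = -2.187 - (1.385) = -3.5720, dy = 1.633 - (-1.375) = 3.0080
err = sqrt(12.759184 + 9.048064) = 4.6698

4.6698 m


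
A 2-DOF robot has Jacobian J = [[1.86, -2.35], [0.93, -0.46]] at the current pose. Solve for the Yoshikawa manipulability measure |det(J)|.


det(J) = 1.86*-0.46 - (-2.35)*(0.93) = 1.3299
|det(J)| = 1.3299

1.3299


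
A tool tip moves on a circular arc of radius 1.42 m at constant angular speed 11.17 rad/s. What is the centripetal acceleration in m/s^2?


a_c = omega^2 * r = 11.17^2 * 1.42 = 177.1718

177.1718 m/s^2


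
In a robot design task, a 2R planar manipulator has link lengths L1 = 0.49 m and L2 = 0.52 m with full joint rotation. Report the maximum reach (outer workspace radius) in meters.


r_max = L1 + L2 = 0.49 + 0.52 = 1.0100

1.0100 m


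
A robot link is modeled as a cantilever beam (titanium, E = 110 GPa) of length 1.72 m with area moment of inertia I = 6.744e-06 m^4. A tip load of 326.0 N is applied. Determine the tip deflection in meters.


delta = F*L^3/(3*E*I) = 326.0*1.72^3/(3*1.100e+11*6.744e-06)
      = 1658.834048/2225520 = 7.4537e-04

7.4537e-04 m


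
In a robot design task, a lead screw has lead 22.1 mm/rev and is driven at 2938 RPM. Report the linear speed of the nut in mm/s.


v = lead * (RPM/60) = 22.1*2938/60 = 1082.1633

1082.1633 mm/s


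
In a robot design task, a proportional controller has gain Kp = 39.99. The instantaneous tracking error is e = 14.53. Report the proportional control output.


u_P = Kp * e = 39.99 * 14.53 = 581.0547

581.0547


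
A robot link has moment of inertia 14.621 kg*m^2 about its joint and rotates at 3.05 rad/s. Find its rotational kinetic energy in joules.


KE = (1/2)*I*omega^2 = 0.5*14.621*3.05^2 = 68.0059

68.0059 J


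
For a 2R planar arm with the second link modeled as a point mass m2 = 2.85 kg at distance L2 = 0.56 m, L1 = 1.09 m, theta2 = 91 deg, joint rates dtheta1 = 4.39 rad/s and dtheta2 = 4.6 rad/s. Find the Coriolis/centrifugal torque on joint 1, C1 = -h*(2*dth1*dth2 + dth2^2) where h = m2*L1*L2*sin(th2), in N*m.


h = m2*L1*L2*sin(th2) = 2.85*1.09*0.56*sin(91 deg) = 1.739375
C1 = -h*(2*4.39*4.6 + 4.6^2) = -1.739375*61.5480 = -107.0551

-107.0551 N*m


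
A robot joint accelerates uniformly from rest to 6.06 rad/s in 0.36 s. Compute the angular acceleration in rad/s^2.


alpha = delta_omega / t = 6.06 / 0.36 = 16.8333

16.8333 rad/s^2


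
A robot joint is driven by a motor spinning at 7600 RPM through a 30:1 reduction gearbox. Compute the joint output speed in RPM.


omega_joint = omega_motor / N = 7600 / 30 = 253.3333

253.3333 RPM


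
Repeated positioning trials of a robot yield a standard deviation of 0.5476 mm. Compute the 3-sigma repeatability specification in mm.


repeatability = 3*sigma = 3*0.5476 = 1.6428

1.6428 mm


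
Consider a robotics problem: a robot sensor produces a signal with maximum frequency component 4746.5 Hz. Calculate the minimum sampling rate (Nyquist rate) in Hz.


f_s,min = 2*f_max = 2*4746.5 = 9493.0000

9493.0000 Hz


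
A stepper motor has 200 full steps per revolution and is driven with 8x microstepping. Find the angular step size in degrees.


step = 360/(200*8) = 360/1600 = 0.2250

0.2250 degrees


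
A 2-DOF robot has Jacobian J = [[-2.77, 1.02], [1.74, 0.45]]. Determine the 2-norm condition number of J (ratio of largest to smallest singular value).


JJ^T eigenvalues: trace(JJ^T) = 11.9434, det(JJ^T) = det(J)^2 = 9.12825369
s_max^2 = (11.9434 + sqrt(106.13178880))/2 = 11.12271419
s_min^2 = (11.9434 - sqrt(106.13178880))/2 = 0.82068581
kappa = s_max/s_min = sqrt(11.12271419/0.82068581) = 3.6814

3.6814


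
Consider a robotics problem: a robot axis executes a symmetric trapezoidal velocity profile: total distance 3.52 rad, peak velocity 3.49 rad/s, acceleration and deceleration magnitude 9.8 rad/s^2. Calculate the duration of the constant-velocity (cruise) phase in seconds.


t_acc = v/a = 0.356122 s, d_acc = v^2/(2a) = 0.621434 rad each
d_cruise = 3.52 - 2*0.621434 = 2.277132 rad
t_cruise = d_cruise/v = 2.277132/3.49 = 0.6525

0.6525 s


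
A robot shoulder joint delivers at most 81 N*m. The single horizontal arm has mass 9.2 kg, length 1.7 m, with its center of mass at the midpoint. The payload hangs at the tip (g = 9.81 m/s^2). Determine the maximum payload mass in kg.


tau_arm = m_arm*g*(L/2) = 9.2*9.81*1.7/2 = 76.7142 N*m
tau_payload = tau_max - tau_arm = 81 - 76.7142 = 4.2858
m_payload = tau_payload / (g*L) = 4.2858 / (9.81*1.7) = 0.2570

0.2570 kg


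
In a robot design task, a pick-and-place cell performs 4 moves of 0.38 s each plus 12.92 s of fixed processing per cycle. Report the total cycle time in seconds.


T = 4*0.38 + 12.92 = 14.4400

14.4400 s


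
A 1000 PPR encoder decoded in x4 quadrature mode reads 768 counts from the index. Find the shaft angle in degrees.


angle = counts * 360 / (PPR*4) = 768 * 360 / 4000 = 69.1200

69.1200 degrees


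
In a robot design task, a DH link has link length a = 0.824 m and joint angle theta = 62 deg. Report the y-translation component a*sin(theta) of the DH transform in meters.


a*sin(theta) = 0.824*sin(62 deg) = 0.7275

0.7275 m


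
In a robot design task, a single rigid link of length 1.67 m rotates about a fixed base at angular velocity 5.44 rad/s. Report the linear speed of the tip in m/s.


v = L*omega = 1.67 * 5.44 = 9.0848

9.0848 m/s


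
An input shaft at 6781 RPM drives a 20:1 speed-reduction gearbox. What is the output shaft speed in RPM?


omega_out = omega_in / N = 6781 / 20 = 339.0500

339.0500 RPM


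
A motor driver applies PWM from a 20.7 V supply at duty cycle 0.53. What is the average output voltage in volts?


V_avg = V_supply * D = 20.7*0.53 = 10.9710

10.9710 V


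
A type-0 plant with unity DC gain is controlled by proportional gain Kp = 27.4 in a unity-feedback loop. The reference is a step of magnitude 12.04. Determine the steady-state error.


e_ss = R/(1 + Kp) = 12.04/(1 + 27.4) = 12.04/28.4000 = 0.4239

0.4239


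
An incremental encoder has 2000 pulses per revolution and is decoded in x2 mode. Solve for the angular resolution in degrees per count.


resolution = 360 / (PPR * 2) = 360 / 4000 = 0.0900

0.0900 degrees


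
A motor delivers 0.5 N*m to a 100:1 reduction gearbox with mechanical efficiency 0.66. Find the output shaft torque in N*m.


tau_out = tau_in * N * eta = 0.5 * 100 * 0.66 = 33.0000

33.0000 N*m


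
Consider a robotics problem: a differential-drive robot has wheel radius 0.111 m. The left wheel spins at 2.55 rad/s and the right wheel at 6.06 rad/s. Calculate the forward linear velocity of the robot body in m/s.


v = r*(wR + wL)/2 = 0.111*(6.06 + 2.55)/2 = 0.4779

0.4779 m/s


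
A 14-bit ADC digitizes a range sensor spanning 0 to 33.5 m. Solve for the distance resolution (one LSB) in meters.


res = range / 2^n = 33.5/2^14 = 33.5/16384 = 0.0020

0.0020 m


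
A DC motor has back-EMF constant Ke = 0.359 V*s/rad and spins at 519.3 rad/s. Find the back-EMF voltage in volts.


V_emf = Ke * omega = 0.359*519.3 = 186.4287

186.4287 V


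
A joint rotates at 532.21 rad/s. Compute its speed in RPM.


RPM = 532.21 * 60/(2*pi) = 5082.2311

5082.2311 RPM


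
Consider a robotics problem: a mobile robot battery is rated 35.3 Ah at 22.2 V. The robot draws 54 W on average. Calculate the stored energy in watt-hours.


E = capacity * V = 35.3*22.2 = 783.6600

783.6600 Wh


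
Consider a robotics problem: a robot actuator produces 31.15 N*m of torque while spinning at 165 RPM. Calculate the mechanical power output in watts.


omega = 165 * 2*pi/60 = 17.278760 rad/s
P = tau * omega = 31.15 * 17.278760 = 538.2334

538.2334 W


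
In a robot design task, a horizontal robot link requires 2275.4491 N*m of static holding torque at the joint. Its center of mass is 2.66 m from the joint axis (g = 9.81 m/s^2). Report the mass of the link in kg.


m = tau / (g*L) = 2275.4491 / (9.81 * 2.66) = 87.2000

87.2000 kg


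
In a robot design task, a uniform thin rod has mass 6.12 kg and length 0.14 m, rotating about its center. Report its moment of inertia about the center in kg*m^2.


I = (1/12)*m*L^2 = (1/12)*6.12*0.14^2 = 0.0100

0.0100 kg*m^2


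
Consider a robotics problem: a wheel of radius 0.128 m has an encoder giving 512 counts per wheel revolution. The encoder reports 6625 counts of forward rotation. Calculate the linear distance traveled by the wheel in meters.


revs = 6625/512 = 12.939453
d = revs * 2*pi*r = 12.939453 * 2*pi*0.128 = 10.4065

10.4065 m


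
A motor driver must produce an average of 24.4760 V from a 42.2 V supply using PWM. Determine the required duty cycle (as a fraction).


D = V_avg/V_supply = 24.4760/42.2 = 0.5800

0.5800


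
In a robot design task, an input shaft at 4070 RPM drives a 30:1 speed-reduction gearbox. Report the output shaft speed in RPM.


omega_out = omega_in / N = 4070 / 30 = 135.6667

135.6667 RPM


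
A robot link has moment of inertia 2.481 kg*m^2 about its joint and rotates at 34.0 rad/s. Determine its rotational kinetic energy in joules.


KE = (1/2)*I*omega^2 = 0.5*2.481*34.0^2 = 1434.0180

1434.0180 J


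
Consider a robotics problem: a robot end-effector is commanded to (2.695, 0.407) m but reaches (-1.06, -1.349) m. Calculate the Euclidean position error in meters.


dx = -1.06 - (2.695) = -3.7550, dy = -1.349 - (0.407) = -1.7560
err = sqrt(14.100025 + 3.083536) = 4.1453

4.1453 m


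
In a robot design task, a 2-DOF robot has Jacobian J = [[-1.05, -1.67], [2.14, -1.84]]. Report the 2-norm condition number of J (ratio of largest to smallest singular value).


JJ^T eigenvalues: trace(JJ^T) = 11.8566, det(JJ^T) = det(J)^2 = 30.31383364
s_max^2 = (11.8566 + sqrt(19.32362900))/2 = 8.12623249
s_min^2 = (11.8566 - sqrt(19.32362900))/2 = 3.73036751
kappa = s_max/s_min = sqrt(8.12623249/3.73036751) = 1.4759

1.4759


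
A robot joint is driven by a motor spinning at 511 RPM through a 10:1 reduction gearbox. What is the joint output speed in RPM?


omega_joint = omega_motor / N = 511 / 10 = 51.1000

51.1000 RPM


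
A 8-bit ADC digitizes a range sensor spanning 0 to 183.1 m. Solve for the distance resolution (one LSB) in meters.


res = range / 2^n = 183.1/2^8 = 183.1/256 = 0.7152

0.7152 m


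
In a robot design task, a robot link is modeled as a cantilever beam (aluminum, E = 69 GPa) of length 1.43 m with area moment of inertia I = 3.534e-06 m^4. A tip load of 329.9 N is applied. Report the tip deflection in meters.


delta = F*L^3/(3*E*I) = 329.9*1.43^3/(3*6.900e+10*3.534e-06)
      = 964.6958893/731538 = 0.0013

0.0013 m


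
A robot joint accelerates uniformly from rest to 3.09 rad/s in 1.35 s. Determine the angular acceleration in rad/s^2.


alpha = delta_omega / t = 3.09 / 1.35 = 2.2889

2.2889 rad/s^2


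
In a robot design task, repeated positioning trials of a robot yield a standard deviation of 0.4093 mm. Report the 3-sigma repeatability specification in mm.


repeatability = 3*sigma = 3*0.4093 = 1.2279

1.2279 mm


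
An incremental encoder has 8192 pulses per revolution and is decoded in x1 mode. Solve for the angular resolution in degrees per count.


resolution = 360 / (PPR * 1) = 360 / 8192 = 0.0439

0.0439 degrees


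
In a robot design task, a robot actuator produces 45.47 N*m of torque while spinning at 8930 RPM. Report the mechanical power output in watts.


omega = 8930 * 2*pi/60 = 935.147413 rad/s
P = tau * omega = 45.47 * 935.147413 = 42521.1529

42521.1529 W


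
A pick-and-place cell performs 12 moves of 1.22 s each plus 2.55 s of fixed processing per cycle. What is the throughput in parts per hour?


T_cycle = 12*1.22 + 2.55 = 17.1900 s
rate = 3600/T = 209.4241

209.4241 parts/hour


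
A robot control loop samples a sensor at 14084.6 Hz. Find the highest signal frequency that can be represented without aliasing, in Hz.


f_max = f_s/2 = 14084.6/2 = 7042.3000

7042.3000 Hz


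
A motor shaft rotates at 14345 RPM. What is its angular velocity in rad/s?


omega = 14345 * 2*pi/60 = 1502.2049

1502.2049 rad/s


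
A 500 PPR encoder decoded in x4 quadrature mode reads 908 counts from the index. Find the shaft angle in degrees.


angle = counts * 360 / (PPR*4) = 908 * 360 / 2000 = 163.4400

163.4400 degrees


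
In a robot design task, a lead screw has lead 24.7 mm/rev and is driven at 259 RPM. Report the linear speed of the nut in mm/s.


v = lead * (RPM/60) = 24.7*259/60 = 106.6217

106.6217 mm/s


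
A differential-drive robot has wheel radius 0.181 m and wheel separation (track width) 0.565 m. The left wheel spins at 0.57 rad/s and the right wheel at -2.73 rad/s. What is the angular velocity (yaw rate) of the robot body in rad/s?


omega = r*(wR - wL)/L = 0.181*(-2.73 - (0.57))/0.565 = -1.0572

-1.0572 rad/s


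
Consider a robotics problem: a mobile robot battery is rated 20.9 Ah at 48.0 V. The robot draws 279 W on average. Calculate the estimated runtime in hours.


E = 20.9*48.0 = 1003.2000 Wh
t = E/P = 1003.2000/279 = 3.5957

3.5957 hours


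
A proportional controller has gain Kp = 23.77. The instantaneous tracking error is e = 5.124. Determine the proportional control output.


u_P = Kp * e = 23.77 * 5.124 = 121.7975

121.7975


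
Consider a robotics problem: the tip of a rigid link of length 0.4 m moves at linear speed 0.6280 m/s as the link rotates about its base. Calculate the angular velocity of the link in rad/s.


omega = v / L = 0.6280 / 0.4 = 1.5700

1.5700 rad/s


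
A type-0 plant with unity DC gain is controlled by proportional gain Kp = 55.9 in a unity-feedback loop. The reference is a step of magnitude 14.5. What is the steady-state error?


e_ss = R/(1 + Kp) = 14.5/(1 + 55.9) = 14.5/56.9000 = 0.2548

0.2548


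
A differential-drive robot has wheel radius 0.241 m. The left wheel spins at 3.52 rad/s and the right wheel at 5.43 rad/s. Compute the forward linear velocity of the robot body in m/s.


v = r*(wR + wL)/2 = 0.241*(5.43 + 3.52)/2 = 1.0785

1.0785 m/s


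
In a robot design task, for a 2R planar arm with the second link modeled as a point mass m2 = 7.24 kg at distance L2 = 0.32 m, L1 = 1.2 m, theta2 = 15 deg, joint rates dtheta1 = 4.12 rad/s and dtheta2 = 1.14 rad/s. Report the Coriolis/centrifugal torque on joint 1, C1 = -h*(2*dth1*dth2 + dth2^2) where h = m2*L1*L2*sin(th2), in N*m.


h = m2*L1*L2*sin(th2) = 7.24*1.2*0.32*sin(15 deg) = 0.719558
C1 = -h*(2*4.12*1.14 + 1.14^2) = -0.719558*10.6932 = -7.6944

-7.6944 N*m


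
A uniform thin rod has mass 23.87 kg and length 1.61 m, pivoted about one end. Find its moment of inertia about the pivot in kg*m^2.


I = (1/3)*m*L^2 = (1/3)*23.87*1.61^2 = 20.6245

20.6245 kg*m^2


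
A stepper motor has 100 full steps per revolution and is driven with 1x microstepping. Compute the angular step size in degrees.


step = 360/(100*1) = 360/100 = 3.6000

3.6000 degrees


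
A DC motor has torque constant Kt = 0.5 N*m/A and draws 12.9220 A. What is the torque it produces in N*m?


tau = Kt * I = 0.5*12.9220 = 6.4610

6.4610 N*m


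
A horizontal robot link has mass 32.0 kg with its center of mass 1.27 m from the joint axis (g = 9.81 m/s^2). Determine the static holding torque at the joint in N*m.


tau = m*g*L = 32.0 * 9.81 * 1.27 = 398.6784

398.6784 N*m


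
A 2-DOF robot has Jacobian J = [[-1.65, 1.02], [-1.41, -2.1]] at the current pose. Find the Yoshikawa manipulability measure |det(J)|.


det(J) = -1.65*-2.1 - (1.02)*(-1.41) = 4.9032
|det(J)| = 4.9032

4.9032


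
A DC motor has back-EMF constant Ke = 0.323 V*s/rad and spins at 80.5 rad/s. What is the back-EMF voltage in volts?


V_emf = Ke * omega = 0.323*80.5 = 26.0015

26.0015 V


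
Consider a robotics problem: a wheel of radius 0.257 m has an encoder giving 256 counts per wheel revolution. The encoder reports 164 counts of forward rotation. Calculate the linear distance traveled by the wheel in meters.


revs = 164/256 = 0.640625
d = revs * 2*pi*r = 0.640625 * 2*pi*0.257 = 1.0345

1.0345 m


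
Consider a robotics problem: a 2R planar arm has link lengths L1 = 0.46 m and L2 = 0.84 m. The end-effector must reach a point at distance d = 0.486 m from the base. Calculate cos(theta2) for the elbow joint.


cos(th2) = (d^2 - L1^2 - L2^2)/(2*L1*L2) = (0.486^2 - 0.46^2 - 0.84^2)/(2*0.46*0.84) = -0.8812

-0.8812
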